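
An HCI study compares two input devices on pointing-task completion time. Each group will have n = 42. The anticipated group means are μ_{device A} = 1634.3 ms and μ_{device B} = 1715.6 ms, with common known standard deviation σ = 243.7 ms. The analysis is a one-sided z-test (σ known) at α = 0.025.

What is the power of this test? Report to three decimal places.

Standardized effect: d = |μ_{device A} − μ_{device B}| / σ = |1634.3 − 1715.6| / 243.7 = 0.3336
Noncentrality parameter: δ = d·√(n/2) = 0.3336 × √(42/2) = 1.5288
Critical value for a one-sided test at α = 0.025: z_α = 1.960.
Power = Φ(δ − 1.960) = Φ(-0.431) = 0.3332.

Power ≈ 0.333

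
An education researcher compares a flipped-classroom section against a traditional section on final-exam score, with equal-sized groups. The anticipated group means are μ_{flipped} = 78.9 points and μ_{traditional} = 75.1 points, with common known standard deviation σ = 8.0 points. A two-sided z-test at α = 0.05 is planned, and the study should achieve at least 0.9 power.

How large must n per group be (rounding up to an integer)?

n = 94 per group

Standardized effect: d = |μ_{flipped} − μ_{traditional}| / σ = |78.9 − 75.1| / 8.0 = 0.4750
For power 0.9 need Φ(δ − z_{0.025}) = 0.9, so δ = z_{0.025} + z_{0.10} = 1.960 + 1.282 = 3.242.
(Ignoring the negligible lower-tail rejection probability gives the usual closed-form inversion.)
δ = d·√(n/2) ⇒ n = 2(δ/d)² = 2 × (3.242 / 0.4750)² = 93.14.
Round up to the next whole unit.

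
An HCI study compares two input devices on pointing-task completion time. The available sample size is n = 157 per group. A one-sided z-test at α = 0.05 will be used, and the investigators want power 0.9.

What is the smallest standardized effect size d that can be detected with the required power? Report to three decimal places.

Need Φ(δ − 1.645) = 0.9, so δ = 1.645 + 1.282 = 2.926.
δ = d·√(n/2) ⇒ d = δ/√(n/2) = 2.926/√(157/2) = 0.3303.

d ≈ 0.330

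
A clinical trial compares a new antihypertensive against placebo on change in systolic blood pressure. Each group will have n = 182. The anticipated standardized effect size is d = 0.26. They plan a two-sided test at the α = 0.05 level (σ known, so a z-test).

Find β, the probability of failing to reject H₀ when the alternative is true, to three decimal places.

β ≈ 0.301

Noncentrality parameter: δ = d·√(n/2) = 0.26 × √(182/2) = 2.4802
Critical value for a two-sided test at α = 0.05: z_{α/2} = 1.960.
Power = Φ(δ − 1.960) + Φ(−δ − 1.960) = Φ(0.520) + Φ(-4.440) = 0.6986 + 0.0000 = 0.6986.
Type II error: β = 1 − power = 1 − 0.6986 = 0.3014.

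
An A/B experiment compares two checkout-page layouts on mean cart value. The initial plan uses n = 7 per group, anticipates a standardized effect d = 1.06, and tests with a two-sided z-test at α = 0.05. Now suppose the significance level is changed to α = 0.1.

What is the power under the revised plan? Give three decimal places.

Power ≈ 0.633

δ = d·√(n/2) = 1.06 × √(7/2) = 1.9831 (unchanged). New critical value: z_{0.05} = 1.645.
Revised power = Φ(δ − 1.645) + Φ(−δ − 1.645) = Φ(0.338) + Φ(-3.628) = 0.6324 + 0.0001 = 0.6325.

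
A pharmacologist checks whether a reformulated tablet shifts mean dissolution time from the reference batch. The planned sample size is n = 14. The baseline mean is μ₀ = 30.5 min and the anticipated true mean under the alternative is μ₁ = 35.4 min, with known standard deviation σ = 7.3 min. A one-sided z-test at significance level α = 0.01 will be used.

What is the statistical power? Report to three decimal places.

Power ≈ 0.573

Standardized effect: d = |μ₁ − μ₀| / σ = |35.4 − 30.5| / 7.3 = 0.6712
Noncentrality parameter: δ = d·√n = 0.6712 × √14 = 2.5115
One-sided α = 0.01 → critical value z_{0.01} = 2.326.
Power = P(Z > 2.326 − δ) = Φ(0.185) = 0.5735.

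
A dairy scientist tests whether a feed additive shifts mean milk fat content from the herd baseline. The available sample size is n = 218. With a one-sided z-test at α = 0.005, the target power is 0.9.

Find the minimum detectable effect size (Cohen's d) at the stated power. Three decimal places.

d ≈ 0.261

Need Φ(δ − 2.576) = 0.9, so δ = 2.576 + 1.282 = 3.857.
δ = d·√n ⇒ d = δ/√n = 3.857/√218 = 0.2613.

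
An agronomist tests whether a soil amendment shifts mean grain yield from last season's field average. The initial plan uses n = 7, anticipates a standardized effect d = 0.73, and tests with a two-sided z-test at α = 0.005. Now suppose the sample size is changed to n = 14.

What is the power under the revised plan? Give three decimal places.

With n = 14: δ = d·√n = 0.73 × √14 = 2.7314. Critical value z_{0.0025} = 2.807.
Revised power = Φ(δ − 2.807) + Φ(−δ − 2.807) = Φ(-0.076) + Φ(-5.538) = 0.4699 + 0.0000 = 0.4699.

Power ≈ 0.470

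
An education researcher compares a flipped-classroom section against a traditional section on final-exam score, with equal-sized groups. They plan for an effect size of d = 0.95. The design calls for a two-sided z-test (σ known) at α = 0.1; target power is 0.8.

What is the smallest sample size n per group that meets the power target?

n = 14 per group

Set Φ(δ − 1.645) = 0.8; then δ − 1.645 = Φ⁻¹(0.8) = 0.842, giving δ = 2.486.
(Ignoring the negligible lower-tail rejection probability gives the usual closed-form inversion.)
δ = d·√(n/2) ⇒ n = 2(δ/d)² = 2 × (2.486 / 0.95)² = 13.70.
Round up to the next whole unit.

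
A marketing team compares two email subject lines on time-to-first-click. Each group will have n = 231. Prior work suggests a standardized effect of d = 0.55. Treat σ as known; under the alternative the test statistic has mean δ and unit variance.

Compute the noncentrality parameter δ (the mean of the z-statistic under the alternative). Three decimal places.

δ ≈ 5.911

The noncentrality parameter scales effect size by the design's sample-size factor: δ = d·√(n/2) = 0.55 × √(231/2) = 5.9109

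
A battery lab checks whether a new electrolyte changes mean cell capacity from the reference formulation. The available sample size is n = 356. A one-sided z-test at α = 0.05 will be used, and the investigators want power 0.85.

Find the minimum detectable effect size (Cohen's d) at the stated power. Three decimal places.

Need Φ(δ − 1.645) = 0.85, so δ = 1.645 + 1.036 = 2.681.
δ = d·√n ⇒ d = δ/√n = 2.681/√356 = 0.1421.

d ≈ 0.142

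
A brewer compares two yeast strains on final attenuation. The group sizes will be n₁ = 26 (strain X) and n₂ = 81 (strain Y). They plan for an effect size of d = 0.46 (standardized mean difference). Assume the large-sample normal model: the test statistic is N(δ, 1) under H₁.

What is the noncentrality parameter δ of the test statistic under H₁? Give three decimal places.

δ = d / √(1/n₁ + 1/n₂) = 0.46 / √(1/26 + 1/81) = 2.0408

δ ≈ 2.041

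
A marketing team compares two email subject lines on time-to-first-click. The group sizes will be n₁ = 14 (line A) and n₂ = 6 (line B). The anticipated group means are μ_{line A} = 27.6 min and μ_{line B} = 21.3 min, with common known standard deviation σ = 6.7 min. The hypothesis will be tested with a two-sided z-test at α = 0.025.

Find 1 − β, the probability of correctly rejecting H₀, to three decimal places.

Standardized effect: d = |μ_{line A} − μ_{line B}| / σ = |27.6 − 21.3| / 6.7 = 0.9403
Noncentrality parameter: δ = d / √(1/n₁ + 1/n₂) = 0.9403 / √(1/14 + 1/6) = 1.9270
Two-sided α = 0.025 → critical value z_{0.0125} = 2.241.
Power = Φ(δ − 2.241) + Φ(−δ − 2.241) = Φ(-0.314) + Φ(-4.168) = 0.3766 + 0.0000 = 0.3766.

Power ≈ 0.377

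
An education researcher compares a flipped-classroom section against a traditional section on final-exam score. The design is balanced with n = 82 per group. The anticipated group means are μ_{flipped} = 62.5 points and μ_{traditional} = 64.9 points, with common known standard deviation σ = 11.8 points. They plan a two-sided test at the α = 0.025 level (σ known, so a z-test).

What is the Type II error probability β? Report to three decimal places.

Standardized effect: d = |μ_{flipped} − μ_{traditional}| / σ = |62.5 − 64.9| / 11.8 = 0.2034
Noncentrality parameter: δ = d·√(n/2) = 0.2034 × √(82/2) = 1.3023
Critical value for a two-sided test at α = 0.025: z_{α/2} = 2.241.
Power = Φ(δ − 2.241) + Φ(−δ − 2.241) = Φ(-0.939) + Φ(-3.544) = 0.1738 + 0.0002 = 0.1740.
Type II error: β = 1 − power = 1 − 0.1740 = 0.8260.

β ≈ 0.826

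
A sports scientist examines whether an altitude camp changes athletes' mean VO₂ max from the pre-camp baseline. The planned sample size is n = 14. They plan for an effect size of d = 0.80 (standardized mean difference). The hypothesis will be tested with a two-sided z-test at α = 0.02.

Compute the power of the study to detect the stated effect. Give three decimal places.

Power ≈ 0.748

Noncentrality parameter: λ = d·√n = 0.80 × √14 = 2.9933
Two-sided α = 0.02 → critical value z_{0.01} = 2.326.
Power = Φ(λ − 2.326) + Φ(−λ − 2.326) = Φ(0.667) + Φ(-5.320) = 0.7476 + 0.0000 = 0.7476.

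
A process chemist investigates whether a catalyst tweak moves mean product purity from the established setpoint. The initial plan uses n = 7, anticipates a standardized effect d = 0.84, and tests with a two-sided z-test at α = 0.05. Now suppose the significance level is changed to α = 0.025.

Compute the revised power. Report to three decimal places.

Power ≈ 0.492

δ = d·√n = 0.84 × √7 = 2.2224 (unchanged). New critical value: z_{0.0125} = 2.241.
Revised power = Φ(δ − 2.241) + Φ(−δ − 2.241) = Φ(-0.019) + Φ(-4.464) = 0.4924 + 0.0000 = 0.4924.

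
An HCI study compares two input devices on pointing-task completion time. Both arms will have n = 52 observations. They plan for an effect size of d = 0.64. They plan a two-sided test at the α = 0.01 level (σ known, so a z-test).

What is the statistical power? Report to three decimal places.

Power ≈ 0.754

Noncentrality parameter: δ = d·√(n/2) = 0.64 × √(52/2) = 3.2634
Two-sided α = 0.01 → critical value z_{0.005} = 2.576.
Power = Φ(δ − 2.576) + Φ(−δ − 2.576) = Φ(0.688) + Φ(-5.839) = 0.7541 + 0.0000 = 0.7541.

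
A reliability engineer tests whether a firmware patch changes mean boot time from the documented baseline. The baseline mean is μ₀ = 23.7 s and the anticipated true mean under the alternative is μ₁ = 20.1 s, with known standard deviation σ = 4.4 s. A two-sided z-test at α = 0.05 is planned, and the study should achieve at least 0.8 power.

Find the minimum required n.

Standardized effect: d = |μ₁ − μ₀| / σ = |20.1 − 23.7| / 4.4 = 0.8182
For power 0.8 need Φ(δ − z_{0.025}) = 0.8, so δ = z_{0.025} + z_{0.20} = 1.960 + 0.842 = 2.802.
(Ignoring the negligible lower-tail rejection probability gives the usual closed-form inversion.)
δ = d·√n ⇒ n = (δ/d)² = (2.802 / 0.8182)² = 11.72.
Rounding up, n = 12.

n = 12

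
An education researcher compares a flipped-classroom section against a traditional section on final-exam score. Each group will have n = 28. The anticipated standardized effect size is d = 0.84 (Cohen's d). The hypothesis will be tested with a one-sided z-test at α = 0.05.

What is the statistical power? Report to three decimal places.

Power ≈ 0.933

Noncentrality parameter: δ = d·√(n/2) = 0.84 × √(28/2) = 3.1430
One-sided α = 0.05 → critical value z_{0.05} = 1.645.
Power = Φ(δ − 1.645) = Φ(1.498) = 0.9330.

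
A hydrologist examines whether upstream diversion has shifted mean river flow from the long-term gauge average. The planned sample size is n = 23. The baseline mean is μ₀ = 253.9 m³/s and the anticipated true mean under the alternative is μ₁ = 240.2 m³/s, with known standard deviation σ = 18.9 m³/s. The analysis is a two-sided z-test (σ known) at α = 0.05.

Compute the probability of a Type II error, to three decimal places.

β ≈ 0.065

Standardized effect: d = |μ₁ − μ₀| / σ = |240.2 − 253.9| / 18.9 = 0.7249
Noncentrality parameter: δ = d·√n = 0.7249 × √23 = 3.4763
Critical value for a two-sided test at α = 0.05: z_{α/2} = 1.960.
Power = Φ(δ − 1.960) + Φ(−δ − 1.960) = Φ(1.516) + Φ(-5.436) = 0.9353 + 0.0000 = 0.9353.
Type II error: β = 1 − power = 1 − 0.9353 = 0.0647.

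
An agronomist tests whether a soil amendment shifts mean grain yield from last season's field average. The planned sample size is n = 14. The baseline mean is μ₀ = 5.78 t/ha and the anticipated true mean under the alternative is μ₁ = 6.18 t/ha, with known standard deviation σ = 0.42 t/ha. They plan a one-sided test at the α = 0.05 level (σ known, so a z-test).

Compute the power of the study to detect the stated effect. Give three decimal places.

Power ≈ 0.972

Standardized effect: d = |μ₁ − μ₀| / σ = |6.18 − 5.78| / 0.42 = 0.9524
Noncentrality parameter: δ = d·√n = 0.9524 × √14 = 3.5635
One-sided α = 0.05 → critical value z_{0.05} = 1.645.
Power = P(Z > 1.645 − δ) = Φ(1.919) = 0.9725.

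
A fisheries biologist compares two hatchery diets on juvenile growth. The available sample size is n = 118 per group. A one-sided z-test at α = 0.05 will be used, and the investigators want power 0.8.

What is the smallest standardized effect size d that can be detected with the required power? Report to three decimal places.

Need Φ(δ − 1.645) = 0.8, so δ = 1.645 + 0.842 = 2.486.
δ = d·√(n/2) ⇒ d = δ/√(n/2) = 2.486/√(118/2) = 0.3237.

d ≈ 0.324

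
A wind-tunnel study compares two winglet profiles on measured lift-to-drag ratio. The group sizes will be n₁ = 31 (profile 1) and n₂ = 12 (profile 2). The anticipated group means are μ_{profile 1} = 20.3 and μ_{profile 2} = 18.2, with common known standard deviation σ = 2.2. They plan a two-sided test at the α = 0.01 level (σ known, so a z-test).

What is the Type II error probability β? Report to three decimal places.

Standardized effect: d = |μ_{profile 1} − μ_{profile 2}| / σ = |20.3 − 18.2| / 2.2 = 0.9545
Noncentrality parameter: δ = d / √(1/n₁ + 1/n₂) = 0.9545 / √(1/31 + 1/12) = 2.8076
Two-sided α = 0.01 → critical value z_{0.005} = 2.576.
Power = Φ(δ − 2.576) + Φ(−δ − 2.576) = Φ(0.232) + Φ(-5.383) = 0.5916 + 0.0000 = 0.5916.
Type II error: β = 1 − power = 1 − 0.5916 = 0.4084.

β ≈ 0.408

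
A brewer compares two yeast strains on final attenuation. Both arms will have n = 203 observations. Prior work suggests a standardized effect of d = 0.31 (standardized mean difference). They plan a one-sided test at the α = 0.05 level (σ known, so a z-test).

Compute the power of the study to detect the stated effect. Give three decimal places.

Noncentrality parameter: δ = d·√(n/2) = 0.31 × √(203/2) = 3.1232
One-sided α = 0.05 → critical value z_{0.05} = 1.645.
Power = Φ(δ − 1.645) = Φ(1.478) = 0.9303.

Power ≈ 0.930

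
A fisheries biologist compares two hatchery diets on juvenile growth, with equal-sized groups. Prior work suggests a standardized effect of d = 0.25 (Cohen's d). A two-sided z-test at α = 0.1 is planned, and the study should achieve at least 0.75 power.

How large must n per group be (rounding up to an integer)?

For power 0.75 need Φ(δ − z_{0.05}) = 0.75, so δ = z_{0.05} + z_{0.25} = 1.645 + 0.674 = 2.319.
(Ignoring the negligible lower-tail rejection probability gives the usual closed-form inversion.)
δ = d·√(n/2) ⇒ n = 2(δ/d)² = 2 × (2.319 / 0.25)² = 172.14.
Rounding up, n = 173 per group.

n = 173 per group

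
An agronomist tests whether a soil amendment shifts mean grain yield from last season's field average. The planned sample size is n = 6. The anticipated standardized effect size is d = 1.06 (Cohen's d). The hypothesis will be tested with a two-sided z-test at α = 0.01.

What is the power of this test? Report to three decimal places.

Power ≈ 0.508

Noncentrality parameter: δ = d·√n = 1.06 × √6 = 2.5965
Critical value for a two-sided test at α = 0.01: z_{α/2} = 2.576.
Power = Φ(δ − 2.576) + Φ(−δ − 2.576) = Φ(0.021) + Φ(-5.172) = 0.5082 + 0.0000 = 0.5082.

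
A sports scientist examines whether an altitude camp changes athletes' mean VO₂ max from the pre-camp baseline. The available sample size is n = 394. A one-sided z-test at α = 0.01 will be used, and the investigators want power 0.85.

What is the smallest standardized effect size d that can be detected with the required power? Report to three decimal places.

Need Φ(δ − 2.326) = 0.85, so δ = 2.326 + 1.036 = 3.363.
δ = d·√n ⇒ d = δ/√n = 3.363/√394 = 0.1694.

d ≈ 0.169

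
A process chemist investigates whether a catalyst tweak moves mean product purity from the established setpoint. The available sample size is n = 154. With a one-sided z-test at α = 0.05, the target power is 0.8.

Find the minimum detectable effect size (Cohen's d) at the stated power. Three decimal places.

Need Φ(δ − 1.645) = 0.8, so δ = 1.645 + 0.842 = 2.486.
δ = d·√n ⇒ d = δ/√n = 2.486/√154 = 0.2004.

d ≈ 0.200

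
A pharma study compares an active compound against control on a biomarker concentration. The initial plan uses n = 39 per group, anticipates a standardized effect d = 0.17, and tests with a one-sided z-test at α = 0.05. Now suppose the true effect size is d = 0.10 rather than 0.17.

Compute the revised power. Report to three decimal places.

With d = 0.10: δ = d·√(n/2) = 0.10 × √(39/2) = 0.4416. Critical value z_{0.05} = 1.645.
Revised power = Φ(δ − 1.645) = Φ(-1.203) = 0.1144.

Power ≈ 0.114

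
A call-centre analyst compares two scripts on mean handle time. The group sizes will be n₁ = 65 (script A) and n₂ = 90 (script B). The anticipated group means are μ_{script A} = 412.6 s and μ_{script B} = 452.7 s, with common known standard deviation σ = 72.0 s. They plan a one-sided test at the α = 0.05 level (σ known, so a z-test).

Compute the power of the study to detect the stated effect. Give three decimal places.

Standardized effect: d = |μ_{script A} − μ_{script B}| / σ = |412.6 − 452.7| / 72.0 = 0.5569
Noncentrality parameter: λ = d / √(1/n₁ + 1/n₂) = 0.5569 / √(1/65 + 1/90) = 3.4216
Critical value for a one-sided test at α = 0.05: z_α = 1.645.
Power = P(Z > 1.645 − λ) = Φ(1.777) = 0.9622.

Power ≈ 0.962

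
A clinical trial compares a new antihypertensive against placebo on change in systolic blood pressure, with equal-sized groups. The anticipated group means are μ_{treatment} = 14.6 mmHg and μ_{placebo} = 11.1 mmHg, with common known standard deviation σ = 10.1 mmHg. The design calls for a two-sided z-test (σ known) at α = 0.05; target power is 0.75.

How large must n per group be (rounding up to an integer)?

n = 116 per group

Standardized effect: d = |μ_{treatment} − μ_{placebo}| / σ = |14.6 − 11.1| / 10.1 = 0.3465
For power 0.75 need Φ(δ − z_{0.025}) = 0.75, so δ = z_{0.025} + z_{0.25} = 1.960 + 0.674 = 2.634.
(Ignoring the negligible lower-tail rejection probability gives the usual closed-form inversion.)
δ = d·√(n/2) ⇒ n = 2(δ/d)² = 2 × (2.634 / 0.3465)² = 115.59.
Rounding up, n = 116 per group.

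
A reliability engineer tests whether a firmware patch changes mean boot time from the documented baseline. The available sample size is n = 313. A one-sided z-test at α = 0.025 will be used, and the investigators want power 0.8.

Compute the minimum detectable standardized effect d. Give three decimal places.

d ≈ 0.158

Need Φ(δ − 1.960) = 0.8, so δ = 1.960 + 0.842 = 2.802.
δ = d·√n ⇒ d = δ/√n = 2.802/√313 = 0.1584.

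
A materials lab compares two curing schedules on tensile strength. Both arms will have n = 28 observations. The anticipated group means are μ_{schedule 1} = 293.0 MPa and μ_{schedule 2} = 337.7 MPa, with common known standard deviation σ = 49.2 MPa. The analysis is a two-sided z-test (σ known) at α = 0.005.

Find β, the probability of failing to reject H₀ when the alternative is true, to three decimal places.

Standardized effect: d = |μ_{schedule 1} − μ_{schedule 2}| / σ = |293.0 − 337.7| / 49.2 = 0.9085
Noncentrality parameter: δ = d·√(n/2) = 0.9085 × √(28/2) = 3.3994
Two-sided α = 0.005 → critical value z_{0.0025} = 2.807.
Power = Φ(δ − 2.807) + Φ(−δ − 2.807) = Φ(0.592) + Φ(-6.206) = 0.7232 + 0.0000 = 0.7232.
Type II error: β = 1 − power = 1 − 0.7232 = 0.2768.

β ≈ 0.277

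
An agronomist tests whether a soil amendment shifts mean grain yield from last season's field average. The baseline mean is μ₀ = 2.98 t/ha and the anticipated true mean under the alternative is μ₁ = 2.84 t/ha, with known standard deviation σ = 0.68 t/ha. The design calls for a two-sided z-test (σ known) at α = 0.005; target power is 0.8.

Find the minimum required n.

Standardized effect: d = |μ₁ − μ₀| / σ = |2.84 − 2.98| / 0.68 = 0.2059
For power 0.8 need Φ(δ − z_{0.0025}) = 0.8, so δ = z_{0.0025} + z_{0.20} = 2.807 + 0.842 = 3.649.
(The Φ(−δ − z_{α/2}) term is vanishingly small for δ > 0 and is dropped in the standard sample-size formula.)
δ = d·√n ⇒ n = (δ/d)² = (3.649 / 0.2059)² = 314.07.
Rounding up, n = 315.

n = 315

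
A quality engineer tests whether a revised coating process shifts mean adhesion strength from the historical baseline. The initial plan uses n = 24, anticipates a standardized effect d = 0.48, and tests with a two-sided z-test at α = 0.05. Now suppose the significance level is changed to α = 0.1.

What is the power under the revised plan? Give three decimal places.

δ = d·√n = 0.48 × √24 = 2.3515 (unchanged). New critical value: z_{0.05} = 1.645.
Revised power = Φ(δ − 1.645) + Φ(−δ − 1.645) = Φ(0.707) + Φ(-3.996) = 0.7601 + 0.0000 = 0.7601.

Power ≈ 0.760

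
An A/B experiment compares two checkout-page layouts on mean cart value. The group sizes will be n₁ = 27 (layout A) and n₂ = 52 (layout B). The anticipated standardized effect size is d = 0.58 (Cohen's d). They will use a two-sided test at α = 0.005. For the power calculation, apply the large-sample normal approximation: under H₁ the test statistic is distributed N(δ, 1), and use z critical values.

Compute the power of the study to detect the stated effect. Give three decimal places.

Power ≈ 0.359

Noncentrality parameter: δ = d / √(1/n₁ + 1/n₂) = 0.58 / √(1/27 + 1/52) = 2.4451
Critical value for a two-sided test at α = 0.005: z_{α/2} = 2.807.
Power = Φ(δ − 2.807) + Φ(−δ − 2.807) = Φ(-0.362) + Φ(-5.252) = 0.3587 + 0.0000 = 0.3587.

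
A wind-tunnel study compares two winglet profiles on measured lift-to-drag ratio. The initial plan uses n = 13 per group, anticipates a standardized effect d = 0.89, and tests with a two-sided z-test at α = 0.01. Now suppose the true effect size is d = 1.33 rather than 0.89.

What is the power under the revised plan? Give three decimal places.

Power ≈ 0.792

With d = 1.33: δ = d·√(n/2) = 1.33 × √(13/2) = 3.3908. Critical value z_{0.005} = 2.576.
Revised power = Φ(δ − 2.576) + Φ(−δ − 2.576) = Φ(0.815) + Φ(-5.967) = 0.7925 + 0.0000 = 0.7925.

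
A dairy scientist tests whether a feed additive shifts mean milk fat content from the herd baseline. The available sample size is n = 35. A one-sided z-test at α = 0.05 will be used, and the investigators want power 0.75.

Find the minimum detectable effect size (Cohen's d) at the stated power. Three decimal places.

d ≈ 0.392

Need Φ(δ − 1.645) = 0.75, so δ = 1.645 + 0.674 = 2.319.
δ = d·√n ⇒ d = δ/√n = 2.319/√35 = 0.3920.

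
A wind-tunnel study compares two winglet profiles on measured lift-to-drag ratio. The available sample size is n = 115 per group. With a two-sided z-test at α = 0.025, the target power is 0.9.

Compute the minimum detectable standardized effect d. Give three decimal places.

d ≈ 0.465

Need Φ(δ − 2.241) = 0.9, so δ = 2.241 + 1.282 = 3.523.
(Lower-tail contribution to power is negligible for δ > 0.)
δ = d·√(n/2) ⇒ d = δ/√(n/2) = 3.523/√(115/2) = 0.4646.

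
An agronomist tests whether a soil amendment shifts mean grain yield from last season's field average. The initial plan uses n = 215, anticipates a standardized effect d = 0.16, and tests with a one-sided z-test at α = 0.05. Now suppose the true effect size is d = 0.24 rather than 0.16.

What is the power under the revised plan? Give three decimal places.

With d = 0.24: δ = d·√n = 0.24 × √215 = 3.5191. Critical value z_{0.05} = 1.645.
Revised power = P(Z > 1.645 − δ) = Φ(1.874) = 0.9696.

Power ≈ 0.970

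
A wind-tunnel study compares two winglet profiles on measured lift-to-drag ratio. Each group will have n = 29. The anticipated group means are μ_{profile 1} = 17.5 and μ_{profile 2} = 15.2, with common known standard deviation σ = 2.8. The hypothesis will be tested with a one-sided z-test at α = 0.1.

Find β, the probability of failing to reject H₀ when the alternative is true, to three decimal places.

β ≈ 0.032

Standardized effect: d = |μ_{profile 1} − μ_{profile 2}| / σ = |17.5 − 15.2| / 2.8 = 0.8214
Noncentrality parameter: λ = d·√(n/2) = 0.8214 × √(29/2) = 3.1279
Critical value for a one-sided test at α = 0.1: z_α = 1.282.
Power = Φ(λ − 1.282) = Φ(1.846) = 0.9676.
Type II error: β = 1 − power = 1 − 0.9676 = 0.0324.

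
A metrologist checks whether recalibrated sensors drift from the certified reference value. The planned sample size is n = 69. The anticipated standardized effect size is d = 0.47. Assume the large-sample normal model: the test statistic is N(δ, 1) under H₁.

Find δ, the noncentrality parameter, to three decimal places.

δ ≈ 3.904

δ = d·√n = 0.47 × √69 = 3.9041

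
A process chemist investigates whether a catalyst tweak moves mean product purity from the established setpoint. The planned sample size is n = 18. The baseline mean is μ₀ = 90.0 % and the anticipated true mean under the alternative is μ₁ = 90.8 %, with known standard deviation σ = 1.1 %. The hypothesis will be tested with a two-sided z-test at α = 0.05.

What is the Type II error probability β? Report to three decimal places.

β ≈ 0.130

Standardized effect: d = |μ₁ − μ₀| / σ = |90.8 − 90.0| / 1.1 = 0.7273
Noncentrality parameter: δ = d·√n = 0.7273 × √18 = 3.0856
Two-sided α = 0.05 → critical value z_{0.025} = 1.960.
Power = Φ(δ − 1.960) + Φ(−δ − 1.960) = Φ(1.126) + Φ(-5.046) = 0.8698 + 0.0000 = 0.8698.
Type II error: β = 1 − power = 1 − 0.8698 = 0.1302.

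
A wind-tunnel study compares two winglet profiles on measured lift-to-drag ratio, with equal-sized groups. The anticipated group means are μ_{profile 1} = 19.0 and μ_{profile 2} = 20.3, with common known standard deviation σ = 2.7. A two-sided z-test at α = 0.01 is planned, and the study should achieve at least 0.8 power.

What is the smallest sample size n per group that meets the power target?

n = 101 per group

Standardized effect: d = |μ_{profile 1} − μ_{profile 2}| / σ = |19.0 − 20.3| / 2.7 = 0.4815
For power 0.8 need Φ(δ − z_{0.005}) = 0.8, so δ = z_{0.005} + z_{0.20} = 2.576 + 0.842 = 3.417.
(The Φ(−δ − z_{α/2}) term is vanishingly small for δ > 0 and is dropped in the standard sample-size formula.)
δ = d·√(n/2) ⇒ n = 2(δ/d)² = 2 × (3.417 / 0.4815)² = 100.76.
Rounding up, n = 101 per group.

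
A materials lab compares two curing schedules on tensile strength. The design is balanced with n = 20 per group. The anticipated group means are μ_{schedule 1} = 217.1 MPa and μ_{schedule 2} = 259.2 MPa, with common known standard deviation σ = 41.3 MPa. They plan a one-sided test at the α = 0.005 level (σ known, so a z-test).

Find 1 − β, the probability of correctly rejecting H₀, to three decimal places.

Power ≈ 0.741

Standardized effect: d = |μ_{schedule 1} − μ_{schedule 2}| / σ = |217.1 − 259.2| / 41.3 = 1.0194
Noncentrality parameter: δ = d·√(n/2) = 1.0194 × √(20/2) = 3.2235
Critical value for a one-sided test at α = 0.005: z_α = 2.576.
Power = Φ(δ − 2.576) = Φ(0.648) = 0.7414.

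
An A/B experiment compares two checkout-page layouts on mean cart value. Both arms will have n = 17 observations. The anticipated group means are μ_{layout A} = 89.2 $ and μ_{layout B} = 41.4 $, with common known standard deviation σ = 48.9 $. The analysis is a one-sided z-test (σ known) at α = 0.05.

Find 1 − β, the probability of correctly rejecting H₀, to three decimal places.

Standardized effect: d = |μ_{layout A} − μ_{layout B}| / σ = |89.2 − 41.4| / 48.9 = 0.9775
Noncentrality parameter: λ = d·√(n/2) = 0.9775 × √(17/2) = 2.8499
Critical value for a one-sided test at α = 0.05: z_α = 1.645.
Power = P(Z > 1.645 − λ) = Φ(1.205) = 0.8859.

Power ≈ 0.886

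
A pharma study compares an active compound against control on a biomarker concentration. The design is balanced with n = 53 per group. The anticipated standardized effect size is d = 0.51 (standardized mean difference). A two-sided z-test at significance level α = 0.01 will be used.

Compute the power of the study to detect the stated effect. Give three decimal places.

Noncentrality parameter: δ = d·√(n/2) = 0.51 × √(53/2) = 2.6254
Critical value for a two-sided test at α = 0.01: z_{α/2} = 2.576.
Power = Φ(δ − 2.576) + Φ(−δ − 2.576) = Φ(0.050) + Φ(-5.201) = 0.5198 + 0.0000 = 0.5198.

Power ≈ 0.520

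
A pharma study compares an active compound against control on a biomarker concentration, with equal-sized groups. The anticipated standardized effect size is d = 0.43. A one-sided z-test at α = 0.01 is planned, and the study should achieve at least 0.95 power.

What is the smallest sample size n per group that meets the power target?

n = 171 per group

Set Φ(δ − 2.326) = 0.95; then δ − 2.326 = Φ⁻¹(0.95) = 1.645, giving δ = 3.971.
δ = d·√(n/2) ⇒ n = 2(δ/d)² = 2 × (3.971 / 0.43)² = 170.58.
Rounding up, n = 171 per group.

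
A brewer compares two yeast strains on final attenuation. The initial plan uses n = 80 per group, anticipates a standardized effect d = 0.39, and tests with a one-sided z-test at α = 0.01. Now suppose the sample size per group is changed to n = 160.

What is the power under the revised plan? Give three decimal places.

With n = 160 per group: δ = d·√(n/2) = 0.39 × √(160/2) = 3.4883. Critical value z_{0.01} = 2.326.
Revised power = P(Z > 2.326 − δ) = Φ(1.162) = 0.8774.

Power ≈ 0.877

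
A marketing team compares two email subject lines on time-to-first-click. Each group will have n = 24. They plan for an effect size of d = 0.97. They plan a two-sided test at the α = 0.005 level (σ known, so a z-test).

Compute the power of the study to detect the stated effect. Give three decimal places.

Noncentrality parameter: δ = d·√(n/2) = 0.97 × √(24/2) = 3.3602
Critical value for a two-sided test at α = 0.005: z_{α/2} = 2.807.
Power = Φ(δ − 2.807) + Φ(−δ − 2.807) = Φ(0.553) + Φ(-6.167) = 0.7099 + 0.0000 = 0.7099.

Power ≈ 0.710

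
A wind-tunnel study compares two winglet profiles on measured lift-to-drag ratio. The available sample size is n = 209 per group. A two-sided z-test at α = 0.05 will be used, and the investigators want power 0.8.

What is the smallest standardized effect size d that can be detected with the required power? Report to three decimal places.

d ≈ 0.274

Need Φ(δ − 1.960) = 0.8, so δ = 1.960 + 0.842 = 2.802.
(Lower-tail contribution to power is negligible for δ > 0.)
δ = d·√(n/2) ⇒ d = δ/√(n/2) = 2.802/√(209/2) = 0.2741.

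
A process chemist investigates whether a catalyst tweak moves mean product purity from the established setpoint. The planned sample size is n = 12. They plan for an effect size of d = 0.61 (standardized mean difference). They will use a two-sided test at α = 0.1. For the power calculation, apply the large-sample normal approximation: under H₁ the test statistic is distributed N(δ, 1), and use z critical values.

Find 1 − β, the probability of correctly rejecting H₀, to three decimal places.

Power ≈ 0.680

Noncentrality parameter: δ = d·√n = 0.61 × √12 = 2.1131
Two-sided α = 0.1 → critical value z_{0.05} = 1.645.
Power = Φ(δ − 1.645) + Φ(−δ − 1.645) = Φ(0.468) + Φ(-3.758) = 0.6802 + 0.0001 = 0.6803.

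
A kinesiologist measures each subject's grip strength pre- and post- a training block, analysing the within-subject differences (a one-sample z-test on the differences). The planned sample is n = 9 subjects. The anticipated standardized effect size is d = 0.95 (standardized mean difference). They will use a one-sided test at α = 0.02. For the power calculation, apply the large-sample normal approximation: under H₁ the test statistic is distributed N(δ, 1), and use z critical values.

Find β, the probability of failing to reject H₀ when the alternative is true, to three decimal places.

Noncentrality parameter: δ = d·√n = 0.95 × √9 = 2.8500
Critical value for a one-sided test at α = 0.02: z_α = 2.054.
Power = Φ(δ − 2.054) = Φ(0.796) = 0.7871.
Type II error: β = 1 − power = 1 − 0.7871 = 0.2129.

β ≈ 0.213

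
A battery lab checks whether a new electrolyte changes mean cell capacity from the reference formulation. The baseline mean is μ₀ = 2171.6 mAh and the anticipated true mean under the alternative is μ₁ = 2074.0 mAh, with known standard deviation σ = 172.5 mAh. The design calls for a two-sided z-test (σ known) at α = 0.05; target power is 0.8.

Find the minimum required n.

n = 25

Standardized effect: d = |μ₁ − μ₀| / σ = |2074.0 − 2171.6| / 172.5 = 0.5658
For power 0.8 need Φ(δ − z_{0.025}) = 0.8, so δ = z_{0.025} + z_{0.20} = 1.960 + 0.842 = 2.802.
(For δ > 0 the lower-tail rejection region contributes negligibly to power, so the one-term inversion is standard.)
δ = d·√n ⇒ n = (δ/d)² = (2.802 / 0.5658)² = 24.52.
Round up to the next whole unit.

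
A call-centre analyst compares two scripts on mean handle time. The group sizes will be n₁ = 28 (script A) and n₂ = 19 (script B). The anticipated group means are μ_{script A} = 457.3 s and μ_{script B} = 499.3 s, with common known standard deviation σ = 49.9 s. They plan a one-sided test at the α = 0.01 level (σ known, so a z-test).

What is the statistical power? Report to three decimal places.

Standardized effect: d = |μ_{script A} − μ_{script B}| / σ = |457.3 − 499.3| / 49.9 = 0.8417
Noncentrality parameter: δ = d / √(1/n₁ + 1/n₂) = 0.8417 / √(1/28 + 1/19) = 2.8318
Critical value for a one-sided test at α = 0.01: z_α = 2.326.
Power = Φ(δ − 2.326) = Φ(0.505) = 0.6934.

Power ≈ 0.693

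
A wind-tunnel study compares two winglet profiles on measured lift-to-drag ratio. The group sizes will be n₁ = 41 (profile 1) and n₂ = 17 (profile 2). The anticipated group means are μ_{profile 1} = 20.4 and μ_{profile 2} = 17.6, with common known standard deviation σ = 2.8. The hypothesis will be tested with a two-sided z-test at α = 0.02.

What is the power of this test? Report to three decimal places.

Power ≈ 0.873

Standardized effect: d = |μ_{profile 1} − μ_{profile 2}| / σ = |20.4 − 17.6| / 2.8 = 1.0000
Noncentrality parameter: δ = d / √(1/n₁ + 1/n₂) = 1.0000 / √(1/41 + 1/17) = 3.4666
Two-sided α = 0.02 → critical value z_{0.01} = 2.326.
Power = Φ(δ − 2.326) + Φ(−δ − 2.326) = Φ(1.140) + Φ(-5.793) = 0.8729 + 0.0000 = 0.8729.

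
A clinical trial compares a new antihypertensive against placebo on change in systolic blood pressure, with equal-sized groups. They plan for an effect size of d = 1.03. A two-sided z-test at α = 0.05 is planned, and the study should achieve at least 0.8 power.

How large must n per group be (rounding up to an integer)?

n = 15 per group

For power 0.8 need Φ(δ − z_{0.025}) = 0.8, so δ = z_{0.025} + z_{0.20} = 1.960 + 0.842 = 2.802.
(Ignoring the negligible lower-tail rejection probability gives the usual closed-form inversion.)
δ = d·√(n/2) ⇒ n = 2(δ/d)² = 2 × (2.802 / 1.03)² = 14.80.
Round up to the next whole unit.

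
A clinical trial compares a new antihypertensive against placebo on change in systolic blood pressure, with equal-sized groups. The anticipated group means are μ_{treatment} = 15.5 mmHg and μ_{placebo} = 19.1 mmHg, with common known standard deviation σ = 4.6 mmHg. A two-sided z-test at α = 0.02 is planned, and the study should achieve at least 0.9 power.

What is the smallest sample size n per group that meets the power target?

Standardized effect: d = |μ_{treatment} − μ_{placebo}| / σ = |15.5 − 19.1| / 4.6 = 0.7826
For power 0.9 need Φ(δ − z_{0.01}) = 0.9, so δ = z_{0.01} + z_{0.10} = 2.326 + 1.282 = 3.608.
(Ignoring the negligible lower-tail rejection probability gives the usual closed-form inversion.)
δ = d·√(n/2) ⇒ n = 2(δ/d)² = 2 × (3.608 / 0.7826)² = 42.51.
Rounding up, n = 43 per group.

n = 43 per group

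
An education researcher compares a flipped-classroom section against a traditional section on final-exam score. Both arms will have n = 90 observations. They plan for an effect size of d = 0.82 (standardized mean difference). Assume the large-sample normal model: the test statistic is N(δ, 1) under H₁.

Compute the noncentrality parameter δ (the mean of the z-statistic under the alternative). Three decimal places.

δ ≈ 5.501

δ = d·√(n/2) = 0.82 × √(90/2) = 5.5007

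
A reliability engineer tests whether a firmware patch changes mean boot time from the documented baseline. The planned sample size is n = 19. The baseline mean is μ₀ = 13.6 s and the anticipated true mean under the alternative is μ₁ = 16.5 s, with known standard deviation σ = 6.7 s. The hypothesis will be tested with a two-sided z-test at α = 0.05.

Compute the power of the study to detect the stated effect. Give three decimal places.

Standardized effect: d = |μ₁ − μ₀| / σ = |16.5 − 13.6| / 6.7 = 0.4328
Noncentrality parameter: δ = d·√n = 0.4328 × √19 = 1.8867
Two-sided α = 0.05 → critical value z_{0.025} = 1.960.
Power = Φ(δ − 1.960) + Φ(−δ − 1.960) = Φ(-0.073) + Φ(-3.847) = 0.4708 + 0.0001 = 0.4709.

Power ≈ 0.471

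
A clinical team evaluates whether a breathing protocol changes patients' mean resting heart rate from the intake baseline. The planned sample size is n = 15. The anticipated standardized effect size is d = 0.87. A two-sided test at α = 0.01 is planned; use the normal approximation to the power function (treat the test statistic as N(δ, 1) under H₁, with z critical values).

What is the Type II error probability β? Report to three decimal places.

Noncentrality parameter: δ = d·√n = 0.87 × √15 = 3.3695
Two-sided α = 0.01 → critical value z_{0.005} = 2.576.
Power = Φ(δ − 2.576) + Φ(−δ − 2.576) = Φ(0.794) + Φ(-5.945) = 0.7863 + 0.0000 = 0.7863.
Type II error: β = 1 − power = 1 − 0.7863 = 0.2137.

β ≈ 0.214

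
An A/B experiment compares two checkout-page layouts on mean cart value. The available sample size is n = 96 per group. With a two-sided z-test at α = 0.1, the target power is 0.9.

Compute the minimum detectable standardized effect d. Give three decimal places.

d ≈ 0.422

Need Φ(δ − 1.645) = 0.9, so δ = 1.645 + 1.282 = 2.926.
(The second rejection-region term Φ(−δ − z_{α/2}) is negligible and dropped.)
δ = d·√(n/2) ⇒ d = δ/√(n/2) = 2.926/√(96/2) = 0.4224.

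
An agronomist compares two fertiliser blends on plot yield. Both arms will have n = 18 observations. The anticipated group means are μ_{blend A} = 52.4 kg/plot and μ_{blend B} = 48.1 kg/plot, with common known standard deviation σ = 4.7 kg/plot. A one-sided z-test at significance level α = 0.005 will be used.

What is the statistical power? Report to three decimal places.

Standardized effect: d = |μ_{blend A} − μ_{blend B}| / σ = |52.4 − 48.1| / 4.7 = 0.9149
Noncentrality parameter: δ = d·√(n/2) = 0.9149 × √(18/2) = 2.7447
Critical value for a one-sided test at α = 0.005: z_α = 2.576.
Power = Φ(δ − 2.576) = Φ(0.169) = 0.5670.

Power ≈ 0.567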